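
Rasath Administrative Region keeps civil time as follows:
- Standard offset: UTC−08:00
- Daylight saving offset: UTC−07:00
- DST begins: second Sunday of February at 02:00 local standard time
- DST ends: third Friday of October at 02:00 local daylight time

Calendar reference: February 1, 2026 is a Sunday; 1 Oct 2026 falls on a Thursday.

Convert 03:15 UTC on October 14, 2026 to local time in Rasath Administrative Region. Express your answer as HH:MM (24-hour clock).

1 February 2026 is a Sunday, so the first Sunday is February 1 and the second is February 8.
1 October 2026 is a Thursday, so the first Friday is October 2 and the third is October 16.
At the standard offset (UTC−08:00), 03:15 UTC − 8h = 19:15 Rasath Administrative Region standard time (rolling into the previous day, 13 October 2026).
Daylight saving runs 8 February – 16 October; the standard-time date in Rasath Administrative Region, October 13, 2026, is inside that window, so Rasath Administrative Region is at UTC−07:00.
03:15 UTC − 7h = 20:15 local (rolling into the previous day, 13 October 2026).

20:15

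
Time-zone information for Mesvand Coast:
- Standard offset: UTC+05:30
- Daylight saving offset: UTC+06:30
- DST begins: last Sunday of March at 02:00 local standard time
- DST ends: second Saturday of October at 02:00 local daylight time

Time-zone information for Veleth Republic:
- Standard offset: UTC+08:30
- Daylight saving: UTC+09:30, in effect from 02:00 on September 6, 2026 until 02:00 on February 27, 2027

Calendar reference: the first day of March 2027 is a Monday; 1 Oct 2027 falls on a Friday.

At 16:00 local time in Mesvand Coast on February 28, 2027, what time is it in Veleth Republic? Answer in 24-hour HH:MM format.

1 March 2027 is a Monday, so Sundays fall on 7, 14, 21, 28; the last is March 28.
1 October 2027 is a Friday, so the first Saturday is October 2 and the second is October 9.
February 28, 2027 does not fall between 28 March and 9 October, so daylight saving is not in effect and Mesvand Coast is at UTC+05:30.
16:00 Mesvand Coast − 5h30m = 10:30 UTC.
At the standard offset (UTC+08:30), 10:30 UTC + 8h30m = 19:00 Veleth Republic standard time.
The standard-time date in Veleth Republic, February 28, 2027, is outside the daylight-saving period (6 September 2026 – 27 February 2027), so Veleth Republic is on standard time, UTC+08:30.
10:30 UTC + 8h30m = 19:00 Veleth Republic.

19:00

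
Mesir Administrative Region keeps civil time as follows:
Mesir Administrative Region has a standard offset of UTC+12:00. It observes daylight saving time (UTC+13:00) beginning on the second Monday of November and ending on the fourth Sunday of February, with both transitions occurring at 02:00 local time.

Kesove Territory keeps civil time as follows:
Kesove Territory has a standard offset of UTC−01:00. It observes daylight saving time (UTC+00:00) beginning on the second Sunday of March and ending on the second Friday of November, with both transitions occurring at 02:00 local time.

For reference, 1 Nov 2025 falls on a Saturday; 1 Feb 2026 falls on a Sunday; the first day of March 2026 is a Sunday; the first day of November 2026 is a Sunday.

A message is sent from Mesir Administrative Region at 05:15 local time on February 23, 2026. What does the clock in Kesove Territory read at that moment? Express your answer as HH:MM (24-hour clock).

1 November 2025 is a Saturday, so the first Monday is November 3 and the second is November 10.
1 February 2026 is a Sunday, so the first Sunday is February 1 and the fourth is February 22.
February 23, 2026 does not fall between 10 November 2025 and 22 February 2026, so daylight saving is not in effect and Mesir Administrative Region is at UTC+12:00.
05:15 Mesir Administrative Region − 12h = 17:15 UTC (rolling into the previous day, 22 February 2026).
1 March 2026 is a Sunday, so the first Sunday is March 1 and the second is March 8.
1 November 2026 is a Sunday, so the first Friday is November 6 and the second is November 13.
At the standard offset (UTC−01:00), 17:15 UTC − 1h = 16:15 Kesove Territory standard time.
Daylight saving runs 8 March – 13 November; the standard-time date in Kesove Territory, February 22, 2026, is outside that window, so Kesove Territory is on standard time at UTC−01:00.
17:15 UTC − 1h = 16:15 Kesove Territory.

16:15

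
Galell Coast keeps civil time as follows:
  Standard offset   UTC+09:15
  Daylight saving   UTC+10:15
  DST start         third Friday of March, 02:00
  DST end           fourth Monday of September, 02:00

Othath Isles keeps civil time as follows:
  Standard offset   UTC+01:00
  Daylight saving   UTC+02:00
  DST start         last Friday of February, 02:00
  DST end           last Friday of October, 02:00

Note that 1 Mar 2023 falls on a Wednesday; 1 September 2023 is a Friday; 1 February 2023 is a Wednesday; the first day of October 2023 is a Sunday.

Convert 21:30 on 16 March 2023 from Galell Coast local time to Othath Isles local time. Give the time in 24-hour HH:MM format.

1 March 2023 is a Wednesday, so the first Friday is March 3 and the third is March 17.
1 September 2023 is a Friday, so the first Monday is September 4 and the fourth is September 25.
16 March 2023 does not fall between 17 March and 25 September, so daylight saving is not in effect and Galell Coast is at UTC+09:15.
21:30 Galell Coast − 9h15m = 12:15 UTC.
1 February 2023 is a Wednesday, so Fridays fall on 3, 10, 17, 24; the last is February 24.
1 October 2023 is a Sunday, so Fridays fall on 6, 13, 20, 27; the last is October 27.
At the standard offset (UTC+01:00), 12:15 UTC + 1h = 13:15 Othath Isles standard time.
The standard-time date in Othath Isles, 16 March 2023, falls between 24 February and 27 October, so daylight saving is in effect and Othath Isles is at UTC+02:00.
12:15 UTC + 2h = 14:15 Othath Isles.

14:15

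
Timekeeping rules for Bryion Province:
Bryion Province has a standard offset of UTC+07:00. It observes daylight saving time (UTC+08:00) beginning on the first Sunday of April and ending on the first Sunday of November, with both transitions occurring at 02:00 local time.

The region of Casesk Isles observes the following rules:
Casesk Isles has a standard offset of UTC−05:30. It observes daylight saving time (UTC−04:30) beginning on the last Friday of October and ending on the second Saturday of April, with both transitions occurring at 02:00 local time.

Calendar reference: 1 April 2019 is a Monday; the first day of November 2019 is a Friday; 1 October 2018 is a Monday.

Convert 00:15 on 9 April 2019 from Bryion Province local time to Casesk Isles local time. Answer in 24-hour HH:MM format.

11:45

1 April 2019 is a Monday, so the first Sunday is April 7.
1 November 2019 is a Friday, so the first Sunday is November 3.
Daylight saving runs 7 April – 3 November; 9 April 2019 is inside that window, so Bryion Province is at UTC+08:00.
00:15 Bryion Province − 8h = 16:15 UTC (rolling into the previous day, 8 April 2019).
1 October 2018 is a Monday, so Fridays fall on 5, 12, 19, 26; the last is October 26.
1 April 2019 is a Monday, so the first Saturday is April 6 and the second is April 13.
At the standard offset (UTC−05:30), 16:15 UTC − 5h30m = 10:45 Casesk Isles standard time.
The standard-time date in Casesk Isles, 8 April 2019, lies within the daylight-saving period (26 October 2018 – 13 April 2019), so Casesk Isles is on daylight time, UTC−04:30.
16:15 UTC − 4h30m = 11:45 Casesk Isles.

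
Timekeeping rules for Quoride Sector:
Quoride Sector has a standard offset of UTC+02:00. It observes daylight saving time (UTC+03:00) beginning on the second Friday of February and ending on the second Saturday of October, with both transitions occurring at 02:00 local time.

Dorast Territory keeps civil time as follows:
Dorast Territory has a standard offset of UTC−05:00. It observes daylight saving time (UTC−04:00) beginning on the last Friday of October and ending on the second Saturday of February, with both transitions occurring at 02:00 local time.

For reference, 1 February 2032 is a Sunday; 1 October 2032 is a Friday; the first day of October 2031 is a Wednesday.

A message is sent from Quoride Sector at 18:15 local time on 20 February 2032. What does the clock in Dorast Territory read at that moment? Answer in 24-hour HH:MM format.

1 February 2032 is a Sunday, so the first Friday is February 6 and the second is February 13.
1 October 2032 is a Friday, so the first Saturday is October 2 and the second is October 9.
20 February 2032 falls between 13 February and 9 October, so daylight saving is in effect and Quoride Sector is at UTC+03:00.
18:15 Quoride Sector − 3h = 15:15 UTC.
1 October 2031 is a Wednesday, so Fridays fall on 3, 10, 17, 24, 31; the last is October 31.
1 February 2032 is a Sunday, so the first Saturday is February 7 and the second is February 14.
At the standard offset (UTC−05:00), 15:15 UTC − 5h = 10:15 Dorast Territory standard time.
Daylight saving runs 31 October 2031 – 14 February 2032; the standard-time date in Dorast Territory, 20 February 2032, is outside that window, so Dorast Territory is on standard time at UTC−05:00.
15:15 UTC − 5h = 10:15 Dorast Territory.

10:15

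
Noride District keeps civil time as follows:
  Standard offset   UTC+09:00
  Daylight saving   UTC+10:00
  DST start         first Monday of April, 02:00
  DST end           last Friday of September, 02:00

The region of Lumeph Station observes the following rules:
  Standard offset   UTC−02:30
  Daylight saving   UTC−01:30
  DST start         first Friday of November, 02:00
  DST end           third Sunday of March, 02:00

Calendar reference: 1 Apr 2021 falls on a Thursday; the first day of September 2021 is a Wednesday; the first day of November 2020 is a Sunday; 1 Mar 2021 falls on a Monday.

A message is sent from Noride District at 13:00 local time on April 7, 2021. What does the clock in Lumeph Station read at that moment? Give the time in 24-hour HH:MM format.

1 April 2021 is a Thursday, so the first Monday is April 5.
1 September 2021 is a Wednesday, so Fridays fall on 3, 10, 17, 24; the last is September 24.
April 7, 2021 lies within the daylight-saving period (5 April – 24 September), so Noride District is on daylight time, UTC+10:00.
13:00 Noride District − 10h = 03:00 UTC.
1 November 2020 is a Sunday, so the first Friday is November 6.
1 March 2021 is a Monday, so the first Sunday is March 7 and the third is March 21.
At the standard offset (UTC−02:30), 03:00 UTC − 2h30m = 00:30 Lumeph Station standard time.
Daylight saving runs 6 November 2020 – 21 March 2021; the standard-time date in Lumeph Station, April 7, 2021, is outside that window, so Lumeph Station is on standard time at UTC−02:30.
03:00 UTC − 2h30m = 00:30 Lumeph Station.

00:30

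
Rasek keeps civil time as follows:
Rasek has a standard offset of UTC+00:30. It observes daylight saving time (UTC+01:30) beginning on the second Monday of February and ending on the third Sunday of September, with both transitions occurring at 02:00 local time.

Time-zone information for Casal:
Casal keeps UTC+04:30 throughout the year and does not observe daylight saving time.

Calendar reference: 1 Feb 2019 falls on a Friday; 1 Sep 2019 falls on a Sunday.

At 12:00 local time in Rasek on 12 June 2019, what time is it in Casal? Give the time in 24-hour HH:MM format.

15:00

1 February 2019 is a Friday, so the first Monday is February 4 and the second is February 11.
1 September 2019 is a Sunday, so the first Sunday is September 1 and the third is September 15.
Daylight saving runs 11 February – 15 September; 12 June 2019 is inside that window, so Rasek is at UTC+01:30.
12:00 Rasek − 1h30m = 10:30 UTC.
Casal stays on UTC+04:30 all year.
10:30 UTC + 4h30m = 15:00 Casal.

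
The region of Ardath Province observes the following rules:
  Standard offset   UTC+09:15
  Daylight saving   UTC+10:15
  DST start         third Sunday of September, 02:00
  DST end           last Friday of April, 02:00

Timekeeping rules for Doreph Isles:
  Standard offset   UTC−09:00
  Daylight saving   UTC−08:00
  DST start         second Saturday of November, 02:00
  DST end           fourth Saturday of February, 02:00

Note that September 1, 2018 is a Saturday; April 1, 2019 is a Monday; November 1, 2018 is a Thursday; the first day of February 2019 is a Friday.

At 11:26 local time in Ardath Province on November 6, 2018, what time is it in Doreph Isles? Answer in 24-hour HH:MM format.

16:11

1 September 2018 is a Saturday, so the first Sunday is September 2 and the third is September 16.
1 April 2019 is a Monday, so Fridays fall on 5, 12, 19, 26; the last is April 26.
Daylight saving runs 16 September 2018 – 26 April 2019; November 6, 2018 is inside that window, so Ardath Province is at UTC+10:15.
11:26 Ardath Province − 10h15m = 01:11 UTC.
1 November 2018 is a Thursday, so the first Saturday is November 3 and the second is November 10.
1 February 2019 is a Friday, so the first Saturday is February 2 and the fourth is February 23.
At the standard offset (UTC−09:00), 01:11 UTC − 9h = 16:11 Doreph Isles standard time (rolling into the previous day, 5 November 2018).
The standard-time date in Doreph Isles, November 5, 2018, does not fall between 10 November 2018 and 23 February 2019, so daylight saving is not in effect and Doreph Isles is at UTC−09:00.
01:11 UTC − 9h = 16:11 Doreph Isles (rolling into the previous day, 5 November 2018).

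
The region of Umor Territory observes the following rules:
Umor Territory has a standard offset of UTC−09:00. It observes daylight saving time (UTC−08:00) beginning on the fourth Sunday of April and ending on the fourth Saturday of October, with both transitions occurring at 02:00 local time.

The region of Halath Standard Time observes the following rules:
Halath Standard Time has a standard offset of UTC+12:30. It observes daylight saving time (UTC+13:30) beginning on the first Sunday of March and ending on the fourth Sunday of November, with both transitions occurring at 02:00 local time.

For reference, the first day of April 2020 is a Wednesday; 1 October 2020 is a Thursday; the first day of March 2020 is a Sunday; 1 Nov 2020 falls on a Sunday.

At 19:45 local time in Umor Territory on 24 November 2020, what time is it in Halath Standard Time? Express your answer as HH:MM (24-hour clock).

1 April 2020 is a Wednesday, so the first Sunday is April 5 and the fourth is April 26.
1 October 2020 is a Thursday, so the first Saturday is October 3 and the fourth is October 24.
24 November 2020 does not fall between 26 April and 24 October, so daylight saving is not in effect and Umor Territory is at UTC−09:00.
19:45 Umor Territory + 9h = 04:45 UTC (rolling into the next day, 25 November 2020).
1 March 2020 is a Sunday, so the first Sunday is March 1.
1 November 2020 is a Sunday, so the first Sunday is November 1 and the fourth is November 22.
At the standard offset (UTC+12:30), 04:45 UTC + 12h30m = 17:15 Halath Standard Time standard time.
Daylight saving runs 1 March – 22 November; the standard-time date in Halath Standard Time, 25 November 2020, is outside that window, so Halath Standard Time is on standard time at UTC+12:30.
04:45 UTC + 12h30m = 17:15 Halath Standard Time.

17:15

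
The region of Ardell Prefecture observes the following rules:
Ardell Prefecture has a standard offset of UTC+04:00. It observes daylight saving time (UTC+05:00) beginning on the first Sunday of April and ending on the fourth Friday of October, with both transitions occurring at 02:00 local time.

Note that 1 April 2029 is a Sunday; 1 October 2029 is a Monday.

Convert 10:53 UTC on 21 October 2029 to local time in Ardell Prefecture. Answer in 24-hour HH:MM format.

1 April 2029 is a Sunday, so the first Sunday is April 1.
1 October 2029 is a Monday, so the first Friday is October 5 and the fourth is October 26.
At the standard offset (UTC+04:00), 10:53 UTC + 4h = 14:53 Ardell Prefecture standard time.
Daylight saving runs 1 April – 26 October; the standard-time date in Ardell Prefecture, 21 October 2029, is inside that window, so Ardell Prefecture is at UTC+05:00.
10:53 UTC + 5h = 15:53 local.

15:53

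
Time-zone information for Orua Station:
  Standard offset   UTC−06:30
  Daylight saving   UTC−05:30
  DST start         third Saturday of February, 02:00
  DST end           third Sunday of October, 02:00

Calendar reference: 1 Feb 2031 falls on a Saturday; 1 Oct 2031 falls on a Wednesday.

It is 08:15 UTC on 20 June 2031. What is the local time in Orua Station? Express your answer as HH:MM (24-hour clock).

1 February 2031 is a Saturday, so the first Saturday is February 1 and the third is February 15.
1 October 2031 is a Wednesday, so the first Sunday is October 5 and the third is October 19.
At the standard offset (UTC−06:30), 08:15 UTC − 6h30m = 01:45 Orua Station standard time.
The standard-time date in Orua Station, 20 June 2031, lies within the daylight-saving period (15 February – 19 October), so Orua Station is on daylight time, UTC−05:30.
08:15 UTC − 5h30m = 02:45 local.

02:45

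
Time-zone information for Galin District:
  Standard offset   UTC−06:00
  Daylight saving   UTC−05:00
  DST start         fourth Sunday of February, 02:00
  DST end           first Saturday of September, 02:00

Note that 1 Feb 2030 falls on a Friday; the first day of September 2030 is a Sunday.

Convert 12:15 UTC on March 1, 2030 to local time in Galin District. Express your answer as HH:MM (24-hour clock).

1 February 2030 is a Friday, so the first Sunday is February 3 and the fourth is February 24.
1 September 2030 is a Sunday, so the first Saturday is September 7.
At the standard offset (UTC−06:00), 12:15 UTC − 6h = 06:15 Galin District standard time.
The standard-time date in Galin District, March 1, 2030, lies within the daylight-saving period (24 February – 7 September), so Galin District is on daylight time, UTC−05:00.
12:15 UTC − 5h = 07:15 local.

07:15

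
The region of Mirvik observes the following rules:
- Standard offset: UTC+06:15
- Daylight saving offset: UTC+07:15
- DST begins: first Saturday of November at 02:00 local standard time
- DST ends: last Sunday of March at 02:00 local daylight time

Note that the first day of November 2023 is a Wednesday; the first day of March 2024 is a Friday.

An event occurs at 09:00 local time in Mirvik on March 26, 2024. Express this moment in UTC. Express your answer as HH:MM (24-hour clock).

1 November 2023 is a Wednesday, so the first Saturday is November 4.
1 March 2024 is a Friday, so Sundays fall on 3, 10, 17, 24, 31; the last is March 31.
Daylight saving runs 4 November 2023 – 31 March 2024; March 26, 2024 is inside that window, so Mirvik is at UTC+07:15.
09:00 local − 7h15m = 01:45 UTC.

01:45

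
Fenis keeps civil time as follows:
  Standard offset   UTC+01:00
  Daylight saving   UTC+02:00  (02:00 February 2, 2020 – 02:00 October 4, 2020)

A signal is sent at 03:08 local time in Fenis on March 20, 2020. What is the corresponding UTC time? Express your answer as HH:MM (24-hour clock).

March 20, 2020 lies within the daylight-saving period (2 February – 4 October), so Fenis is on daylight time, UTC+02:00.
03:08 local − 2h = 01:08 UTC.

01:08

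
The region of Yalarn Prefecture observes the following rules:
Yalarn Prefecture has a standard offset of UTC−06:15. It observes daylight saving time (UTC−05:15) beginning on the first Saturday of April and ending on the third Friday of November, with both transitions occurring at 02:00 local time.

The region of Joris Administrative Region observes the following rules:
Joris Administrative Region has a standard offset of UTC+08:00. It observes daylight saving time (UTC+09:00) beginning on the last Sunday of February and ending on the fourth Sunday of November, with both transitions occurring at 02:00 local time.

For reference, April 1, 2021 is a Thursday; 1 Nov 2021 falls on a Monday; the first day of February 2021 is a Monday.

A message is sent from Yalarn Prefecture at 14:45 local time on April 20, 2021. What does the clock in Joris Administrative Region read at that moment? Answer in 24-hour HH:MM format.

1 April 2021 is a Thursday, so the first Saturday is April 3.
1 November 2021 is a Monday, so the first Friday is November 5 and the third is November 19.
April 20, 2021 lies within the daylight-saving period (3 April – 19 November), so Yalarn Prefecture is on daylight time, UTC−05:15.
14:45 Yalarn Prefecture + 5h15m = 20:00 UTC.
1 February 2021 is a Monday, so Sundays fall on 7, 14, 21, 28; the last is February 28.
1 November 2021 is a Monday, so the first Sunday is November 7 and the fourth is November 28.
At the standard offset (UTC+08:00), 20:00 UTC + 8h = 04:00 Joris Administrative Region standard time (rolling into the next day, 21 April 2021).
Daylight saving runs 28 February – 28 November; the standard-time date in Joris Administrative Region, April 21, 2021, is inside that window, so Joris Administrative Region is at UTC+09:00.
20:00 UTC + 9h = 05:00 Joris Administrative Region (rolling into the next day, 21 April 2021).

05:00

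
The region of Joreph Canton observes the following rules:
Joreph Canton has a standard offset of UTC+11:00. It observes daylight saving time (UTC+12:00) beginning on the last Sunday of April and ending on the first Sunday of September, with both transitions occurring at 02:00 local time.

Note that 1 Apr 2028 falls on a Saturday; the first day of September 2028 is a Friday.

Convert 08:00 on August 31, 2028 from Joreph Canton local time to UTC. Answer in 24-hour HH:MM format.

1 April 2028 is a Saturday, so Sundays fall on 2, 9, 16, 23, 30; the last is April 30.
1 September 2028 is a Friday, so the first Sunday is September 3.
August 31, 2028 falls between 30 April and 3 September, so daylight saving is in effect and Joreph Canton is at UTC+12:00.
08:00 local − 12h = 20:00 UTC (rolling into the previous day, 30 August 2028).

20:00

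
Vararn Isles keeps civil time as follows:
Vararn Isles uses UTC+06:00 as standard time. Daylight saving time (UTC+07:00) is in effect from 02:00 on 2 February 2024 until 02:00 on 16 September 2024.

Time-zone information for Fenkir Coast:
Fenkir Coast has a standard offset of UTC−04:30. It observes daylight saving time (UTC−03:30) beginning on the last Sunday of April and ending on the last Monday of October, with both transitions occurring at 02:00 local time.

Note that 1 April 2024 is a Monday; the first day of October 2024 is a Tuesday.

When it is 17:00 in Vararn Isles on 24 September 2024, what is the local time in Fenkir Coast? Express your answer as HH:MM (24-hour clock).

07:30

24 September 2024 is outside the daylight-saving period (2 February – 16 September), so Vararn Isles is on standard time, UTC+06:00.
17:00 Vararn Isles − 6h = 11:00 UTC.
1 April 2024 is a Monday, so Sundays fall on 7, 14, 21, 28; the last is April 28.
1 October 2024 is a Tuesday, so Mondays fall on 7, 14, 21, 28; the last is October 28.
At the standard offset (UTC−04:30), 11:00 UTC − 4h30m = 06:30 Fenkir Coast standard time.
The standard-time date in Fenkir Coast, 24 September 2024, falls between 28 April and 28 October, so daylight saving is in effect and Fenkir Coast is at UTC−03:30.
11:00 UTC − 3h30m = 07:30 Fenkir Coast.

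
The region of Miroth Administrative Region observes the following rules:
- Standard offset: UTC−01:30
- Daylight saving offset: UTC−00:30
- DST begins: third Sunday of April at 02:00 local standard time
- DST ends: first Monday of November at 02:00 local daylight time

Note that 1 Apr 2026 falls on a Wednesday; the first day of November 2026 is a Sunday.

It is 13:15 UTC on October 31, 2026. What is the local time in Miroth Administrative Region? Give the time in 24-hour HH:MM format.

12:45

1 April 2026 is a Wednesday, so the first Sunday is April 5 and the third is April 19.
1 November 2026 is a Sunday, so the first Monday is November 2.
At the standard offset (UTC−01:30), 13:15 UTC − 1h30m = 11:45 Miroth Administrative Region standard time.
Daylight saving runs 19 April – 2 November; the standard-time date in Miroth Administrative Region, October 31, 2026, is inside that window, so Miroth Administrative Region is at UTC−00:30.
13:15 UTC − 0h30m = 12:45 local.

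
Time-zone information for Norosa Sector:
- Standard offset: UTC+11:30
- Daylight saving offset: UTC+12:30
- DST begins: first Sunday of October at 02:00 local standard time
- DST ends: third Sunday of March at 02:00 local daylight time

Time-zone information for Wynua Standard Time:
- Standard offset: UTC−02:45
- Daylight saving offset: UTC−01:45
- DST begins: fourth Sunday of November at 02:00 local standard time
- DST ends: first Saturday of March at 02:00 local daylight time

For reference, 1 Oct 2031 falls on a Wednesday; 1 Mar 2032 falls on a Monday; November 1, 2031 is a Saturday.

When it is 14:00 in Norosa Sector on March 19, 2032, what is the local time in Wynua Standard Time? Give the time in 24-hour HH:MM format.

1 October 2031 is a Wednesday, so the first Sunday is October 5.
1 March 2032 is a Monday, so the first Sunday is March 7 and the third is March 21.
Daylight saving runs 5 October 2031 – 21 March 2032; March 19, 2032 is inside that window, so Norosa Sector is at UTC+12:30.
14:00 Norosa Sector − 12h30m = 01:30 UTC.
1 November 2031 is a Saturday, so the first Sunday is November 2 and the fourth is November 23.
1 March 2032 is a Monday, so the first Saturday is March 6.
At the standard offset (UTC−02:45), 01:30 UTC − 2h45m = 22:45 Wynua Standard Time standard time (rolling into the previous day, 18 March 2032).
The standard-time date in Wynua Standard Time, March 18, 2032, does not fall between 23 November 2031 and 6 March 2032, so daylight saving is not in effect and Wynua Standard Time is at UTC−02:45.
01:30 UTC − 2h45m = 22:45 Wynua Standard Time (rolling into the previous day, 18 March 2032).

22:45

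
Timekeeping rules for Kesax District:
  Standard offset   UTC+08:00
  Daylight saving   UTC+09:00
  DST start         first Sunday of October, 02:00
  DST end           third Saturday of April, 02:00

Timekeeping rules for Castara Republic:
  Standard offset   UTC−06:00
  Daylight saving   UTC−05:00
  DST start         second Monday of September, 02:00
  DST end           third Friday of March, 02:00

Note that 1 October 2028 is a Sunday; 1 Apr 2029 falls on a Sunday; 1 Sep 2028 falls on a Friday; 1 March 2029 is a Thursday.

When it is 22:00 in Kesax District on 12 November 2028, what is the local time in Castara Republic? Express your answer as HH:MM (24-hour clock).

08:00

1 October 2028 is a Sunday, so the first Sunday is October 1.
1 April 2029 is a Sunday, so the first Saturday is April 7 and the third is April 21.
Daylight saving runs 1 October 2028 – 21 April 2029; 12 November 2028 is inside that window, so Kesax District is at UTC+09:00.
22:00 Kesax District − 9h = 13:00 UTC.
1 September 2028 is a Friday, so the first Monday is September 4 and the second is September 11.
1 March 2029 is a Thursday, so the first Friday is March 2 and the third is March 16.
At the standard offset (UTC−06:00), 13:00 UTC − 6h = 07:00 Castara Republic standard time.
The standard-time date in Castara Republic, 12 November 2028, falls between 11 September 2028 and 16 March 2029, so daylight saving is in effect and Castara Republic is at UTC−05:00.
13:00 UTC − 5h = 08:00 Castara Republic.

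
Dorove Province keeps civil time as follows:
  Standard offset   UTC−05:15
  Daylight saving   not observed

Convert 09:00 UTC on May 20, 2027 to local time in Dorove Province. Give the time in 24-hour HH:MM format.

03:45

Dorove Province has no daylight saving, so its offset is UTC−05:15 year-round.
09:00 UTC − 5h15m = 03:45 local.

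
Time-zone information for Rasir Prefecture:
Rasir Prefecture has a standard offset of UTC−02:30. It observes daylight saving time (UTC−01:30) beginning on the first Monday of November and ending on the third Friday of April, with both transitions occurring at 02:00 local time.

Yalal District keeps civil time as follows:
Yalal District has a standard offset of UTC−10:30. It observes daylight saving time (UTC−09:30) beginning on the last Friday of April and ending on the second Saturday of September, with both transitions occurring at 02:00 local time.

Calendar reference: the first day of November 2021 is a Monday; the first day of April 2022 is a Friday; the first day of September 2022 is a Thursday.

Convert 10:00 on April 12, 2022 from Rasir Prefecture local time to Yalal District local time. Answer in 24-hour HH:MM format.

01:00

1 November 2021 is a Monday, so the first Monday is November 1.
1 April 2022 is a Friday, so the first Friday is April 1 and the third is April 15.
Daylight saving runs 1 November 2021 – 15 April 2022; April 12, 2022 is inside that window, so Rasir Prefecture is at UTC−01:30.
10:00 Rasir Prefecture + 1h30m = 11:30 UTC.
1 April 2022 is a Friday, so Fridays fall on 1, 8, 15, 22, 29; the last is April 29.
1 September 2022 is a Thursday, so the first Saturday is September 3 and the second is September 10.
At the standard offset (UTC−10:30), 11:30 UTC − 10h30m = 01:00 Yalal District standard time.
The standard-time date in Yalal District, April 12, 2022, is outside the daylight-saving period (29 April – 10 September), so Yalal District is on standard time, UTC−10:30.
11:30 UTC − 10h30m = 01:00 Yalal District.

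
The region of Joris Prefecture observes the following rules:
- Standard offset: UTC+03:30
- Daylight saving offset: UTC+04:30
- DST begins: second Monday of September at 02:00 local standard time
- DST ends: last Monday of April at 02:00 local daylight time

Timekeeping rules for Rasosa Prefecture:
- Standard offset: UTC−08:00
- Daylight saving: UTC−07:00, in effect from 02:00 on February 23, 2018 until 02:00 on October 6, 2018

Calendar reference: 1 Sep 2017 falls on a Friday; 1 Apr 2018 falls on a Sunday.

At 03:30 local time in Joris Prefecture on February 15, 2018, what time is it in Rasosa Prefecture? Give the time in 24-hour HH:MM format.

1 September 2017 is a Friday, so the first Monday is September 4 and the second is September 11.
1 April 2018 is a Sunday, so Mondays fall on 2, 9, 16, 23, 30; the last is April 30.
Daylight saving runs 11 September 2017 – 30 April 2018; February 15, 2018 is inside that window, so Joris Prefecture is at UTC+04:30.
03:30 Joris Prefecture − 4h30m = 23:00 UTC (rolling into the previous day, 14 February 2018).
At the standard offset (UTC−08:00), 23:00 UTC − 8h = 15:00 Rasosa Prefecture standard time.
The standard-time date in Rasosa Prefecture, February 14, 2018, does not fall between 23 February and 6 October, so daylight saving is not in effect and Rasosa Prefecture is at UTC−08:00.
23:00 UTC − 8h = 15:00 Rasosa Prefecture.

15:00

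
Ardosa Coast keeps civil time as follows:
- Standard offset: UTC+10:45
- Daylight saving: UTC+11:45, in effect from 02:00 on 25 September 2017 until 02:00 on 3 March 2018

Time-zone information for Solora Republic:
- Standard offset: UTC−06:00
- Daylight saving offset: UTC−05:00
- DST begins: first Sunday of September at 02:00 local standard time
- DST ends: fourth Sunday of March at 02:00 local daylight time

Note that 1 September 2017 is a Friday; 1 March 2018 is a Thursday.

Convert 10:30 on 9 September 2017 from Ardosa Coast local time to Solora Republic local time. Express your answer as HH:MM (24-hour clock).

18:45

9 September 2017 is outside the daylight-saving period (25 September 2017 – 3 March 2018), so Ardosa Coast is on standard time, UTC+10:45.
10:30 Ardosa Coast − 10h45m = 23:45 UTC (rolling into the previous day, 8 September 2017).
1 September 2017 is a Friday, so the first Sunday is September 3.
1 March 2018 is a Thursday, so the first Sunday is March 4 and the fourth is March 25.
At the standard offset (UTC−06:00), 23:45 UTC − 6h = 17:45 Solora Republic standard time.
Daylight saving runs 3 September 2017 – 25 March 2018; the standard-time date in Solora Republic, 8 September 2017, is inside that window, so Solora Republic is at UTC−05:00.
23:45 UTC − 5h = 18:45 Solora Republic.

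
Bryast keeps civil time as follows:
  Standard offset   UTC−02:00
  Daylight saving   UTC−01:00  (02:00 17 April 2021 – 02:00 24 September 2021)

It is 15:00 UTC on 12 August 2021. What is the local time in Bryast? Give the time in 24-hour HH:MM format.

At the standard offset (UTC−02:00), 15:00 UTC − 2h = 13:00 Bryast standard time.
Daylight saving runs 17 April – 24 September; the standard-time date in Bryast, 12 August 2021, is inside that window, so Bryast is at UTC−01:00.
15:00 UTC − 1h = 14:00 local.

14:00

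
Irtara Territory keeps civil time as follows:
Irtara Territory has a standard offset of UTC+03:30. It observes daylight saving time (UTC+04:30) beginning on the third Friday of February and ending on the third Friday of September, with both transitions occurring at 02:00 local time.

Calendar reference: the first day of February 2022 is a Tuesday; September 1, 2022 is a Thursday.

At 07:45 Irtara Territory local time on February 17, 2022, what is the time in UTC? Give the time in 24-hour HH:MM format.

1 February 2022 is a Tuesday, so the first Friday is February 4 and the third is February 18.
1 September 2022 is a Thursday, so the first Friday is September 2 and the third is September 16.
February 17, 2022 is outside the daylight-saving period (18 February – 16 September), so Irtara Territory is on standard time, UTC+03:30.
07:45 local − 3h30m = 04:15 UTC.

04:15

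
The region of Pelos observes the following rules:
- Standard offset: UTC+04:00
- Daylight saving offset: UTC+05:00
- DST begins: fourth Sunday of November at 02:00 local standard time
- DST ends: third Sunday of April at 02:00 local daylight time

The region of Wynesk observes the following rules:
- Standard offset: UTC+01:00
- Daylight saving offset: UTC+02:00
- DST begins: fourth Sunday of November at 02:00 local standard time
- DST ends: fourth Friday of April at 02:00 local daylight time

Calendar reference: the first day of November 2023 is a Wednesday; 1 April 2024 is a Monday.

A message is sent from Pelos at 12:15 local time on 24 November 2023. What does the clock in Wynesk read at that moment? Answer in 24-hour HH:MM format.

1 November 2023 is a Wednesday, so the first Sunday is November 5 and the fourth is November 26.
1 April 2024 is a Monday, so the first Sunday is April 7 and the third is April 21.
24 November 2023 is outside the daylight-saving period (26 November 2023 – 21 April 2024), so Pelos is on standard time, UTC+04:00.
12:15 Pelos − 4h = 08:15 UTC.
1 November 2023 is a Wednesday, so the first Sunday is November 5 and the fourth is November 26.
1 April 2024 is a Monday, so the first Friday is April 5 and the fourth is April 26.
At the standard offset (UTC+01:00), 08:15 UTC + 1h = 09:15 Wynesk standard time.
The standard-time date in Wynesk, 24 November 2023, does not fall between 26 November 2023 and 26 April 2024, so daylight saving is not in effect and Wynesk is at UTC+01:00.
08:15 UTC + 1h = 09:15 Wynesk.

09:15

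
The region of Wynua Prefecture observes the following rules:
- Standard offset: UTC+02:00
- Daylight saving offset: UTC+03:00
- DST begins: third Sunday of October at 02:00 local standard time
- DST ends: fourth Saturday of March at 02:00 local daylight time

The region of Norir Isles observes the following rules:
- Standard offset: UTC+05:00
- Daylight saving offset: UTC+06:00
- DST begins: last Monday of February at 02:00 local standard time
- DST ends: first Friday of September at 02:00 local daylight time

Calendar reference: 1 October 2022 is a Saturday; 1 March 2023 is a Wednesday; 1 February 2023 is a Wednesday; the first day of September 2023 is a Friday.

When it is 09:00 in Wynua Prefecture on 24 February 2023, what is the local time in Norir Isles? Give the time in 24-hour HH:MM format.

1 October 2022 is a Saturday, so the first Sunday is October 2 and the third is October 16.
1 March 2023 is a Wednesday, so the first Saturday is March 4 and the fourth is March 25.
24 February 2023 falls between 16 October 2022 and 25 March 2023, so daylight saving is in effect and Wynua Prefecture is at UTC+03:00.
09:00 Wynua Prefecture − 3h = 06:00 UTC.
1 February 2023 is a Wednesday, so Mondays fall on 6, 13, 20, 27; the last is February 27.
1 September 2023 is a Friday, so the first Friday is September 1.
At the standard offset (UTC+05:00), 06:00 UTC + 5h = 11:00 Norir Isles standard time.
The standard-time date in Norir Isles, 24 February 2023, is outside the daylight-saving period (27 February – 1 September), so Norir Isles is on standard time, UTC+05:00.
06:00 UTC + 5h = 11:00 Norir Isles.

11:00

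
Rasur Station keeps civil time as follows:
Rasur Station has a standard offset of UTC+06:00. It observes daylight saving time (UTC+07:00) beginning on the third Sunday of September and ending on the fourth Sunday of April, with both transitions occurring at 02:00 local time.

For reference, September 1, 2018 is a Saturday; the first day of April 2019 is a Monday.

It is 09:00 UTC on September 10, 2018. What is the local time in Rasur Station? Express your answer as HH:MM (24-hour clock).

1 September 2018 is a Saturday, so the first Sunday is September 2 and the third is September 16.
1 April 2019 is a Monday, so the first Sunday is April 7 and the fourth is April 28.
At the standard offset (UTC+06:00), 09:00 UTC + 6h = 15:00 Rasur Station standard time.
The standard-time date in Rasur Station, September 10, 2018, is outside the daylight-saving period (16 September 2018 – 28 April 2019), so Rasur Station is on standard time, UTC+06:00.
09:00 UTC + 6h = 15:00 local.

15:00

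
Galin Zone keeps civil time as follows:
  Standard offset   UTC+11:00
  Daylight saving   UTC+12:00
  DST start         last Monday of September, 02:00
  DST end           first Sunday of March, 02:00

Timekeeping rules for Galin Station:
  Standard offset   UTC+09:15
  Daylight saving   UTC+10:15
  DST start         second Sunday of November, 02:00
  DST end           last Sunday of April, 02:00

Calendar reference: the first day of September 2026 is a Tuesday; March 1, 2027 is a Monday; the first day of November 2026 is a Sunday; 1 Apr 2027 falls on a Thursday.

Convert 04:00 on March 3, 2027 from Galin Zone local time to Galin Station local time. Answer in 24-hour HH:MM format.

1 September 2026 is a Tuesday, so Mondays fall on 7, 14, 21, 28; the last is September 28.
1 March 2027 is a Monday, so the first Sunday is March 7.
March 3, 2027 lies within the daylight-saving period (28 September 2026 – 7 March 2027), so Galin Zone is on daylight time, UTC+12:00.
04:00 Galin Zone − 12h = 16:00 UTC (rolling into the previous day, 2 March 2027).
1 November 2026 is a Sunday, so the first Sunday is November 1 and the second is November 8.
1 April 2027 is a Thursday, so Sundays fall on 4, 11, 18, 25; the last is April 25.
At the standard offset (UTC+09:15), 16:00 UTC + 9h15m = 01:15 Galin Station standard time (rolling into the next day, 3 March 2027).
Daylight saving runs 8 November 2026 – 25 April 2027; the standard-time date in Galin Station, March 3, 2027, is inside that window, so Galin Station is at UTC+10:15.
16:00 UTC + 10h15m = 02:15 Galin Station (rolling into the next day, 3 March 2027).

02:15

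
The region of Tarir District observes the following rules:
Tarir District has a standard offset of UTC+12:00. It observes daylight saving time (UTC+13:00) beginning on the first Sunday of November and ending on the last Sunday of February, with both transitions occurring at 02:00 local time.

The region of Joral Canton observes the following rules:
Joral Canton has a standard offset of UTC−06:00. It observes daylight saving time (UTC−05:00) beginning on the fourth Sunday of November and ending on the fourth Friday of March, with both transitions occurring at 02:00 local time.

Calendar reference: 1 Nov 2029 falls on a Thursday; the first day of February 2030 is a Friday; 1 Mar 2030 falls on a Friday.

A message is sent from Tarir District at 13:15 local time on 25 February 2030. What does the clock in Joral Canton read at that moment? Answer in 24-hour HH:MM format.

1 November 2029 is a Thursday, so the first Sunday is November 4.
1 February 2030 is a Friday, so Sundays fall on 3, 10, 17, 24; the last is February 24.
25 February 2030 does not fall between 4 November 2029 and 24 February 2030, so daylight saving is not in effect and Tarir District is at UTC+12:00.
13:15 Tarir District − 12h = 01:15 UTC.
1 November 2029 is a Thursday, so the first Sunday is November 4 and the fourth is November 25.
1 March 2030 is a Friday, so the first Friday is March 1 and the fourth is March 22.
At the standard offset (UTC−06:00), 01:15 UTC − 6h = 19:15 Joral Canton standard time (rolling into the previous day, 24 February 2030).
The standard-time date in Joral Canton, 24 February 2030, lies within the daylight-saving period (25 November 2029 – 22 March 2030), so Joral Canton is on daylight time, UTC−05:00.
01:15 UTC − 5h = 20:15 Joral Canton (rolling into the previous day, 24 February 2030).

20:15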